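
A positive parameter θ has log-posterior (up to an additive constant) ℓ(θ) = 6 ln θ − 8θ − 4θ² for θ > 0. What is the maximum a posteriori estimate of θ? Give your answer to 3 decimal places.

ℓ'(θ) = 6/θ − 8 − 8θ. Setting this to zero and multiplying by θ: 8θ² + 8θ − 6 = 0.
θ = (−8 + √(8² + 4·8·6)) / (2·8) = (−8 + √256) / 16 = (−8 + 16)/16 = 1/2.
ℓ''(θ) = −6/θ² − 8 < 0, confirming a maximum.

θ̂_MAP = 0.500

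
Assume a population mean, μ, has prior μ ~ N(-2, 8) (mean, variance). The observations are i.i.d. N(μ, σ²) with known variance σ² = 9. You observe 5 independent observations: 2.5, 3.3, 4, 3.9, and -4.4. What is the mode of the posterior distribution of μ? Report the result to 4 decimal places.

n = 5; x̄ = (2.5 + 3.3 + 4 + 3.9 + (-4.4))/5 = 9.3/5 = 1.86.
For a Normal prior and Normal likelihood with known variance, the posterior is Normal; its mode equals its mean, the precision-weighted average.
Prior precision 1/σ₀² = 1/8 = 0.125; data precision n/σ² = 5/9.
μ̂ = (0.125·(-2) + (5/9)·1.86) / (0.125 + 5/9) = (47/60)/(49/72) = 282/245 ≈ 1.1510.

μ̂_MAP = 1.1510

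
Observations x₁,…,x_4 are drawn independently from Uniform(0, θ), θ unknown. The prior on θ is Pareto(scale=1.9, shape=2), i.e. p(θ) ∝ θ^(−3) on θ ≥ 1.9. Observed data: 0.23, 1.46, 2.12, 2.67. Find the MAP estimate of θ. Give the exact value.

The Uniform(0, θ) likelihood is θ^(−n) for θ ≥ max(xᵢ), zero otherwise. Here max(xᵢ) = 2.67.
Posterior ∝ θ^(−3) · θ^(−4) = θ^(−7) on θ ≥ max(1.9, 2.67) = 2.67.
This density is strictly decreasing in θ, so the posterior mode lies at the lower boundary of the support.

θ̂_MAP = 2.67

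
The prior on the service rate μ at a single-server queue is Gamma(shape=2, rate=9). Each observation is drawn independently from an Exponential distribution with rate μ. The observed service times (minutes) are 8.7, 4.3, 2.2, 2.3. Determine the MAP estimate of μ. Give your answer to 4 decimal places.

μ̂_MAP = 0.1887

The Exponential(rate=μ) likelihood is ∝ μ^n e^(−μΣtᵢ). Here n = 4 and Σtᵢ = 8.7 + 4.3 + 2.2 + 2.3 = 17.5.
Posterior ∝ μe^(−9μ) · μ^4e^(−17.5μ) = μ^5e^(−26.5μ), i.e. Gamma(6, 26.5).
Mode = (a−1)/b = 5/26.5 ≈ 0.1887.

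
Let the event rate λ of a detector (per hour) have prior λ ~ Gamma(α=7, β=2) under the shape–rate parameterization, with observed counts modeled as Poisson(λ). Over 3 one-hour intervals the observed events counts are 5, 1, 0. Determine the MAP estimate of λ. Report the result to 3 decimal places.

λ̂_MAP = 2.400

Σxᵢ = 5+1+0 = 6, with n = 3.
Posterior ∝ λ^6e^(−2λ) · λ^6e^(−3λ) = λ^12e^(−5λ), i.e. Gamma(shape=13, rate=5).
The mode of a Gamma(a, b) with a ≥ 1 (shape–rate) is (a−1)/b = 12/5 ≈ 2.400.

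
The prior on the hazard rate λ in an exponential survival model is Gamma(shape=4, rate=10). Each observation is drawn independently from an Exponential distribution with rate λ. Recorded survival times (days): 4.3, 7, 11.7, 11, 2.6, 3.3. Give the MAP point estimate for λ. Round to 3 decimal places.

λ̂_MAP = 0.180

The Exponential(rate=λ) likelihood is ∝ λ^n e^(−λΣtᵢ). Here n = 6 and Σtᵢ = 4.3 + 7 + 11.7 + 11 + 2.6 + 3.3 = 39.9.
Posterior ∝ λ^3e^(−10λ) · λ^6e^(−39.9λ) = λ^9e^(−49.9λ), i.e. Gamma(10, 49.9).
Mode = (a−1)/b = 9/49.9 ≈ 0.180.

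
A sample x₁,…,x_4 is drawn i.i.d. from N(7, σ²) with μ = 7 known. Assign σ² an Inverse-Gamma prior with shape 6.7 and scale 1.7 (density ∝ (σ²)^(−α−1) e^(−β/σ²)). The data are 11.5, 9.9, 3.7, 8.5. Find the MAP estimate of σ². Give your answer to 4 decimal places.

σ̂²_MAP = 2.3299

Sum of squared deviations about the known mean: SS = (11.5−7)² + (9.9−7)² + (3.7−7)² + (8.5−7)² = 41.8.
The Normal likelihood contributes (σ²)^(−n/2) exp(−SS/(2σ²)), so the posterior is Inverse-Gamma(α + n/2, β + SS/2) = Inverse-Gamma(8.7, 22.6).
The mode of Inverse-Gamma(a, b) is b/(a+1) = 22.6/9.7 ≈ 2.3299.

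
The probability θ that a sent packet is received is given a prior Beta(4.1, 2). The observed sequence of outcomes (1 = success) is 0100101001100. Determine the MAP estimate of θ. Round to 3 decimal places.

Prior: Beta(4.1, 2).
Data: 5 successes in 13 trials (from the sequence). The binomial likelihood contributes θ^5(1−θ)^8, so the posterior is Beta(4.1+5, 2+8) = Beta(9.1, 10).
For Beta(a, b) with a, b > 1 the mode is (a−1)/(a+b−2) = 8.1/17.1 ≈ 0.474.

θ̂_MAP = 0.474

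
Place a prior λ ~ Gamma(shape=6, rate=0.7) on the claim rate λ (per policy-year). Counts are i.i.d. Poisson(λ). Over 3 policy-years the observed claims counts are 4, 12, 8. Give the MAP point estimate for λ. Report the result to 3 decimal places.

Σxᵢ = 4+12+8 = 24, with n = 3.
Posterior ∝ λ^5e^(−0.7λ) · λ^24e^(−3λ) = λ^29e^(−3.7λ), i.e. Gamma(shape=30, rate=3.7).
The mode of a Gamma(a, b) with a ≥ 1 (shape–rate) is (a−1)/b = 29/3.7 ≈ 7.838.

λ̂_MAP = 7.838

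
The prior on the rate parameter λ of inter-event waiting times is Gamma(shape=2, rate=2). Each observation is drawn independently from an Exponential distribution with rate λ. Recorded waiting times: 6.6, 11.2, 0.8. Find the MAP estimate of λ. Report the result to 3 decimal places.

λ̂_MAP = 0.194

The Exponential(rate=λ) likelihood is ∝ λ^n e^(−λΣtᵢ). Here n = 3 and Σtᵢ = 6.6 + 11.2 + 0.8 = 18.6.
Posterior ∝ λe^(−2λ) · λ^3e^(−18.6λ) = λ^4e^(−20.6λ), i.e. Gamma(5, 20.6).
Mode = (a−1)/b = 4/20.6 ≈ 0.194.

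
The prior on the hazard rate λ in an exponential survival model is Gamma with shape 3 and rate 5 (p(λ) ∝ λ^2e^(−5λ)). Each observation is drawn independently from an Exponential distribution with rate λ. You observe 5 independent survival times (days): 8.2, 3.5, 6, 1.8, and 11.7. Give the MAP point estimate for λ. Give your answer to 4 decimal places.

The Exponential(rate=λ) likelihood is ∝ λ^n e^(−λΣtᵢ). Here n = 5 and Σtᵢ = 8.2 + 3.5 + 6 + 1.8 + 11.7 = 31.2.
Posterior ∝ λ^2e^(−5λ) · λ^5e^(−31.2λ) = λ^7e^(−36.2λ), i.e. Gamma(8, 36.2).
Mode = (a−1)/b = 7/36.2 ≈ 0.1934.

λ̂_MAP = 0.1934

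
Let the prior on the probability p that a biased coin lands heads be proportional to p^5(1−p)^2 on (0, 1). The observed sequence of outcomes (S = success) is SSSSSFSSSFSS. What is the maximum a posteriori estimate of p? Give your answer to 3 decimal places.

p̂_MAP = 0.789

The prior density ∝ p^5(1−p)^2 is the kernel of Beta(6, 3).
Data: 10 successes in 12 trials (from the sequence). The binomial likelihood contributes p^10(1−p)^2, so the posterior is Beta(6+10, 3+2) = Beta(16, 5).
For Beta(a, b) with a, b > 1 the mode is (a−1)/(a+b−2) = 15/19 ≈ 0.789.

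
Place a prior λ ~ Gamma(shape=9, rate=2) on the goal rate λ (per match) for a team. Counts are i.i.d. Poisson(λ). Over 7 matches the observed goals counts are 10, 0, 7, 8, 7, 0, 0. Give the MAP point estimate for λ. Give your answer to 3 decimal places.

λ̂_MAP = 4.444

Σxᵢ = 10+0+7+8+7+0+0 = 32, with n = 7.
Posterior ∝ λ^8e^(−2λ) · λ^32e^(−7λ) = λ^40e^(−9λ), i.e. Gamma(shape=41, rate=9).
The mode of a Gamma(a, b) with a ≥ 1 (shape–rate) is (a−1)/b = 40/9 ≈ 4.444.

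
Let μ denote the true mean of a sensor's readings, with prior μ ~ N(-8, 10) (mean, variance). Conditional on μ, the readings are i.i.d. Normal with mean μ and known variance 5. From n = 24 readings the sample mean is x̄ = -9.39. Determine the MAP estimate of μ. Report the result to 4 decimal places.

n = 24, x̄ = -9.39.
For a Normal prior and Normal likelihood with known variance, the posterior is Normal; its mode equals its mean, the precision-weighted average.
Prior precision 1/σ₀² = 1/10 = 0.1; data precision n/σ² = 24/5 = 4.8.
μ̂ = (0.1·(-8) + 4.8·(-9.39)) / (0.1 + 4.8) = (-45.872)/4.9 = -11468/1225 ≈ -9.3616.

μ̂_MAP = -9.3616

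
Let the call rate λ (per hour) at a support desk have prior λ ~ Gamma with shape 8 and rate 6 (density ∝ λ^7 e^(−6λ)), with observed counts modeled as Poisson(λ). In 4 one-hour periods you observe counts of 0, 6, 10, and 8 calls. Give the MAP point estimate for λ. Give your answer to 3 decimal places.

Σxᵢ = 0+6+10+8 = 24, with n = 4.
Posterior ∝ λ^7e^(−6λ) · λ^24e^(−4λ) = λ^31e^(−10λ), i.e. Gamma(shape=32, rate=10).
The mode of a Gamma(a, b) with a ≥ 1 (shape–rate) is (a−1)/b = 31/10 ≈ 3.100.

λ̂_MAP = 3.100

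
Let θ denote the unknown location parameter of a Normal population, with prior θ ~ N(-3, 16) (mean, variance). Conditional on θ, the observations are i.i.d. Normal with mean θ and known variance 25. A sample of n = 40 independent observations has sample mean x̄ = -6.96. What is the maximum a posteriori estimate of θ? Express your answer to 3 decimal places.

θ̂_MAP = -6.811

n = 40, x̄ = -6.96.
For a Normal prior and Normal likelihood with known variance, the posterior is Normal; its mode equals its mean, the precision-weighted average.
Prior precision 1/σ₀² = 1/16 = 0.0625; data precision n/σ² = 40/25 = 1.6.
θ̂ = (0.0625·(-3) + 1.6·(-6.96)) / (0.0625 + 1.6) = (-11.3235)/1.6625 = -22647/3325 ≈ -6.811.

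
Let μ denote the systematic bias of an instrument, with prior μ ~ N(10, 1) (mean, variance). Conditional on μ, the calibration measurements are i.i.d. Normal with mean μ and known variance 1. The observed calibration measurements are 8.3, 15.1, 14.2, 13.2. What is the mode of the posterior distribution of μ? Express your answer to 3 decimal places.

μ̂_MAP = 12.160

n = 4; x̄ = (8.3 + 15.1 + 14.2 + 13.2)/4 = 50.8/4 = 12.7.
For a Normal prior and Normal likelihood with known variance, the posterior is Normal; its mode equals its mean, the precision-weighted average.
Prior precision 1/σ₀² = 1/1 = 1; data precision n/σ² = 4/1 = 4.
μ̂ = (1·10 + 4·12.7) / (1 + 4) = 60.8/5 = 12.160.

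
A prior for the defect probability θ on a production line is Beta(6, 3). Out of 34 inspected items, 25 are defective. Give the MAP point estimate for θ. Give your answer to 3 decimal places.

Prior: Beta(6, 3).
Data: 25 successes in 34 trials. The binomial likelihood contributes θ^25(1−θ)^9, so the posterior is Beta(6+25, 3+9) = Beta(31, 12).
For Beta(a, b) with a, b > 1 the mode is (a−1)/(a+b−2) = 30/41 ≈ 0.732.

θ̂_MAP = 0.732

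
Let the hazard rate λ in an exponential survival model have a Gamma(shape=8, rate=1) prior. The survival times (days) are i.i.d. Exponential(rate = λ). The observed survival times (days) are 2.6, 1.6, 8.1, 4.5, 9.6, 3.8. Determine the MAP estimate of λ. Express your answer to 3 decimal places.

The Exponential(rate=λ) likelihood is ∝ λ^n e^(−λΣtᵢ). Here n = 6 and Σtᵢ = 2.6 + 1.6 + 8.1 + 4.5 + 9.6 + 3.8 = 30.2.
Posterior ∝ λ^7e^(−1λ) · λ^6e^(−30.2λ) = λ^13e^(−31.2λ), i.e. Gamma(14, 31.2).
Mode = (a−1)/b = 13/31.2 ≈ 0.417.

λ̂_MAP = 0.417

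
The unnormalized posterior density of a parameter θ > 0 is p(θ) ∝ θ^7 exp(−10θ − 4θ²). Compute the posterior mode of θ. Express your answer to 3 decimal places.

ℓ'(θ) = 7/θ − 10 − 8θ. Setting this to zero and multiplying by θ: 8θ² + 10θ − 7 = 0.
θ = (−10 + √(10² + 4·8·7)) / (2·8) = (−10 + √324) / 16 = (−10 + 18)/16 = 1/2.
ℓ''(θ) = −7/θ² − 8 < 0, confirming a maximum.

θ̂_MAP = 0.500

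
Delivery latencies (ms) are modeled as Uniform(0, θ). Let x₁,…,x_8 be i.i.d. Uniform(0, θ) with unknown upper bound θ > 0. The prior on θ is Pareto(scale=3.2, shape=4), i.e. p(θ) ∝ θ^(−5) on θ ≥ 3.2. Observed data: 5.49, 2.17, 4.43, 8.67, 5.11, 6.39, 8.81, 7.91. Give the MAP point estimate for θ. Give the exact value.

θ̂_MAP = 8.81

The Uniform(0, θ) likelihood is θ^(−n) for θ ≥ max(xᵢ), zero otherwise. Here max(xᵢ) = 8.81.
Posterior ∝ θ^(−5) · θ^(−8) = θ^(−13) on θ ≥ max(3.2, 8.81) = 8.81.
This density is strictly decreasing in θ, so the posterior mode lies at the lower boundary of the support.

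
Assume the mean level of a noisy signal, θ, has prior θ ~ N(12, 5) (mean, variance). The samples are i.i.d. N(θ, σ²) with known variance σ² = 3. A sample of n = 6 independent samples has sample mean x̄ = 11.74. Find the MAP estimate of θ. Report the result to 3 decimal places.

n = 6, x̄ = 11.74.
For a Normal prior and Normal likelihood with known variance, the posterior is Normal; its mode equals its mean, the precision-weighted average.
Prior precision 1/σ₀² = 1/5 = 0.2; data precision n/σ² = 6/3 = 2.
θ̂ = (0.2·12 + 2·11.74) / (0.2 + 2) = 25.88/2.2 = 647/55 ≈ 11.764.

θ̂_MAP = 11.764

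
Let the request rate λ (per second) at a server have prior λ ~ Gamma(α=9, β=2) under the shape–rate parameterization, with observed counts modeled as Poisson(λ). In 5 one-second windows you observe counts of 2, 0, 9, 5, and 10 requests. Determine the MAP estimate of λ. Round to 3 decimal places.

λ̂_MAP = 4.857

Σxᵢ = 2+0+9+5+10 = 26, with n = 5.
Posterior ∝ λ^8e^(−2λ) · λ^26e^(−5λ) = λ^34e^(−7λ), i.e. Gamma(shape=35, rate=7).
The mode of a Gamma(a, b) with a ≥ 1 (shape–rate) is (a−1)/b = 34/7 ≈ 4.857.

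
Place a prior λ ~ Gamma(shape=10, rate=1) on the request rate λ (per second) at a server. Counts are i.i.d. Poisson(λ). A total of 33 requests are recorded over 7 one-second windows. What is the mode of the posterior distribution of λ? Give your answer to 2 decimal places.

Σxᵢ = 33, n = 7.
Posterior ∝ λ^9e^(−1λ) · λ^33e^(−7λ) = λ^42e^(−8λ), i.e. Gamma(shape=43, rate=8).
The mode of a Gamma(a, b) with a ≥ 1 (shape–rate) is (a−1)/b = 42/8 ≈ 5.25.

λ̂_MAP = 5.25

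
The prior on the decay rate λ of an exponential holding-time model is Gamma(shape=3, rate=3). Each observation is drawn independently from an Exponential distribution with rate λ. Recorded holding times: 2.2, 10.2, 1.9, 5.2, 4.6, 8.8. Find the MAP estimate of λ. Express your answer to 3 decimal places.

λ̂_MAP = 0.223

The Exponential(rate=λ) likelihood is ∝ λ^n e^(−λΣtᵢ). Here n = 6 and Σtᵢ = 2.2 + 10.2 + 1.9 + 5.2 + 4.6 + 8.8 = 32.9.
Posterior ∝ λ^2e^(−3λ) · λ^6e^(−32.9λ) = λ^8e^(−35.9λ), i.e. Gamma(9, 35.9).
Mode = (a−1)/b = 8/35.9 ≈ 0.223.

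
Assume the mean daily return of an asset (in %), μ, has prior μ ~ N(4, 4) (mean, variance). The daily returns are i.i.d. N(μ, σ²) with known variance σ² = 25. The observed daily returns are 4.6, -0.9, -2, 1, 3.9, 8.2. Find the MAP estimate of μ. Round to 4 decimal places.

μ̂_MAP = 3.2490

n = 6; x̄ = (4.6 + (-0.9) + (-2) + 1 + 3.9 + 8.2)/6 = 14.8/6 = 37/15 ≈ 2.4667.
For a Normal prior and Normal likelihood with known variance, the posterior is Normal; its mode equals its mean, the precision-weighted average.
Prior precision 1/σ₀² = 1/4 = 0.25; data precision n/σ² = 6/25 = 0.24.
μ̂ = (0.25·4 + 0.24·(37/15)) / (0.25 + 0.24) = 1.592/0.49 = 796/245 ≈ 3.2490.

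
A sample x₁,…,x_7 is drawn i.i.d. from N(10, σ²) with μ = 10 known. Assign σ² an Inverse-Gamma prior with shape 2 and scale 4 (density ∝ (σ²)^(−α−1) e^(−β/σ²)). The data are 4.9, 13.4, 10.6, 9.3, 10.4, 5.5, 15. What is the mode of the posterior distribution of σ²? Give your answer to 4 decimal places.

σ̂²_MAP = 7.0638

Sum of squared deviations about the known mean: SS = (4.9−10)² + (13.4−10)² + (10.6−10)² + (9.3−10)² + (10.4−10)² + (5.5−10)² + (15−10)² = 83.83.
The Normal likelihood contributes (σ²)^(−n/2) exp(−SS/(2σ²)), so the posterior is Inverse-Gamma(α + n/2, β + SS/2) = Inverse-Gamma(5.5, 45.915).
The mode of Inverse-Gamma(a, b) is b/(a+1) = 45.915/6.5 ≈ 7.0638.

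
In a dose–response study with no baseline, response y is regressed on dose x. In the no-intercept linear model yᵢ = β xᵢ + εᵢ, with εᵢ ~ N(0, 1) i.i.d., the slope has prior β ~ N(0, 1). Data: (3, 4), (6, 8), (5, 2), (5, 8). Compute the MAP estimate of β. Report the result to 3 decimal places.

β̂_MAP = 1.146

log p(β | y) = −Σ(yᵢ − βxᵢ)²/(2·1) − β²/(2·1) + const.
Setting the derivative to zero: Σxᵢ(yᵢ − βxᵢ)/1 − β/1 = 0, so β = Σxᵢyᵢ / (Σxᵢ² + σ²/τ²).
Σxᵢyᵢ = 3·4 + 6·8 + 5·2 + 5·8 = 110; Σxᵢ² = 95; σ²/τ² = 1.
β̂_MAP = 110 / (95 + 1) = 110/96 ≈ 1.146.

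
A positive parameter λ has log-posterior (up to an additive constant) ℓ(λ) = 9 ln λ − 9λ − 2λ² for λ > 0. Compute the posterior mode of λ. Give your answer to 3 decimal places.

λ̂_MAP = 0.750

ℓ'(λ) = 9/λ − 9 − 4λ. Setting this to zero and multiplying by λ: 4λ² + 9λ − 9 = 0.
λ = (−9 + √(9² + 4·4·9)) / (2·4) = (−9 + √225) / 8 = (−9 + 15)/8 = 3/4.
ℓ''(λ) = −9/λ² − 4 < 0, confirming a maximum.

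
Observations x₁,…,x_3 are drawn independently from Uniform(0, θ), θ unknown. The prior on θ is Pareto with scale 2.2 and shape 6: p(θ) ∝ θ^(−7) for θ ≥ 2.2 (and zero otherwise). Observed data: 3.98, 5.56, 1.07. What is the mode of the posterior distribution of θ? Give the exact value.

θ̂_MAP = 5.56

The Uniform(0, θ) likelihood is θ^(−n) for θ ≥ max(xᵢ), zero otherwise. Here max(xᵢ) = 5.56.
Posterior ∝ θ^(−7) · θ^(−3) = θ^(−10) on θ ≥ max(2.2, 5.56) = 5.56.
This density is strictly decreasing in θ, so the posterior mode lies at the lower boundary of the support.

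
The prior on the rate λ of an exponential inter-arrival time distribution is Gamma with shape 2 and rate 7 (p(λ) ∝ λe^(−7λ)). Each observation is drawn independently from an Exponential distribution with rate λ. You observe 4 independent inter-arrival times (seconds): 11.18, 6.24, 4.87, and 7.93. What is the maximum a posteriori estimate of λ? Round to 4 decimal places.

λ̂_MAP = 0.1343

The Exponential(rate=λ) likelihood is ∝ λ^n e^(−λΣtᵢ). Here n = 4 and Σtᵢ = 11.18 + 6.24 + 4.87 + 7.93 = 30.22.
Posterior ∝ λe^(−7λ) · λ^4e^(−30.22λ) = λ^5e^(−37.22λ), i.e. Gamma(6, 37.22).
Mode = (a−1)/b = 5/37.22 ≈ 0.1343.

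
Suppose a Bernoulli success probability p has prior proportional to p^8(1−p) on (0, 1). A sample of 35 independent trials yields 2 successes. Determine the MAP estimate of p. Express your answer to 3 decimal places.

p̂_MAP = 0.227

The prior density ∝ p^8(1−p)^1 is the kernel of Beta(9, 2).
Data: 2 successes in 35 trials. The binomial likelihood contributes p^2(1−p)^33, so the posterior is Beta(9+2, 2+33) = Beta(11, 35).
For Beta(a, b) with a, b > 1 the mode is (a−1)/(a+b−2) = 10/44 ≈ 0.227.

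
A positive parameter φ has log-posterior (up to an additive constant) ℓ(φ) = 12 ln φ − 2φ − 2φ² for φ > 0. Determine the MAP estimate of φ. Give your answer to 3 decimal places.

ℓ'(φ) = 12/φ − 2 − 4φ. Setting this to zero and multiplying by φ: 4φ² + 2φ − 12 = 0.
φ = (−2 + √(2² + 4·4·12)) / (2·4) = (−2 + √196) / 8 = (−2 + 14)/8 = 3/2.
ℓ''(φ) = −12/φ² − 4 < 0, confirming a maximum.

φ̂_MAP = 1.500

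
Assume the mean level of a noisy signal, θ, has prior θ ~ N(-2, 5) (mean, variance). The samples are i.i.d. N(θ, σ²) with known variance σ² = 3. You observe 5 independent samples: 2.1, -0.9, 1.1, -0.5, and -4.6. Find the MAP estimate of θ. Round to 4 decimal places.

n = 5; x̄ = (2.1 + (-0.9) + 1.1 + (-0.5) + (-4.6))/5 = -2.8/5 = -0.56.
For a Normal prior and Normal likelihood with known variance, the posterior is Normal; its mode equals its mean, the precision-weighted average.
Prior precision 1/σ₀² = 1/5 = 0.2; data precision n/σ² = 5/3.
θ̂ = (0.2·(-2) + (5/3)·(-0.56)) / (0.2 + 5/3) = (-4/3)/(28/15) = -5/7 ≈ -0.7143.

θ̂_MAP = -0.7143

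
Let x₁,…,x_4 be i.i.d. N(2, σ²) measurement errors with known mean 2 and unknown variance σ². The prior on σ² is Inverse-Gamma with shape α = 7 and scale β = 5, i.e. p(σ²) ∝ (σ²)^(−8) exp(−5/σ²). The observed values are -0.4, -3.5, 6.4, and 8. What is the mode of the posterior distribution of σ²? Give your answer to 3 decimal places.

Sum of squared deviations about the known mean: SS = (-0.4−2)² + (-3.5−2)² + (6.4−2)² + (8−2)² = 91.37.
The Normal likelihood contributes (σ²)^(−n/2) exp(−SS/(2σ²)), so the posterior is Inverse-Gamma(α + n/2, β + SS/2) = Inverse-Gamma(9, 50.685).
The mode of Inverse-Gamma(a, b) is b/(a+1) = 50.685/10 ≈ 5.069.

σ̂²_MAP = 5.069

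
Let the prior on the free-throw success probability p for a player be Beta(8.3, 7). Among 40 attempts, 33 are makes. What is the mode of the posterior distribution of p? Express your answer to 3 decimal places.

Prior: Beta(8.3, 7).
Data: 33 successes in 40 trials. The binomial likelihood contributes p^33(1−p)^7, so the posterior is Beta(8.3+33, 7+7) = Beta(41.3, 14).
For Beta(a, b) with a, b > 1 the mode is (a−1)/(a+b−2) = 40.3/53.3 ≈ 0.756.

p̂_MAP = 0.756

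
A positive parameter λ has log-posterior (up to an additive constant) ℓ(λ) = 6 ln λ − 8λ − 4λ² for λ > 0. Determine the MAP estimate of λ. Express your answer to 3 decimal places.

ℓ'(λ) = 6/λ − 8 − 8λ. Setting this to zero and multiplying by λ: 8λ² + 8λ − 6 = 0.
λ = (−8 + √(8² + 4·8·6)) / (2·8) = (−8 + √256) / 16 = (−8 + 16)/16 = 1/2.
ℓ''(λ) = −6/λ² − 8 < 0, confirming a maximum.

λ̂_MAP = 0.500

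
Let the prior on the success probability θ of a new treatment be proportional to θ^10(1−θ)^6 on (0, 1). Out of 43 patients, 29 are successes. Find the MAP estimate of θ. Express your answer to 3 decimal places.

The prior density ∝ θ^10(1−θ)^6 is the kernel of Beta(11, 7).
Data: 29 successes in 43 trials. The binomial likelihood contributes θ^29(1−θ)^14, so the posterior is Beta(11+29, 7+14) = Beta(40, 21).
For Beta(a, b) with a, b > 1 the mode is (a−1)/(a+b−2) = 39/59 ≈ 0.661.

θ̂_MAP = 0.661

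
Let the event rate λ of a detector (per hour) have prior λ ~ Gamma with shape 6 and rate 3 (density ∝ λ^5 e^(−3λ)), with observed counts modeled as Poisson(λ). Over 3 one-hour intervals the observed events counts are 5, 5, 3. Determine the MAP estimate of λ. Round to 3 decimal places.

λ̂_MAP = 3.000

Σxᵢ = 5+5+3 = 13, with n = 3.
Posterior ∝ λ^5e^(−3λ) · λ^13e^(−3λ) = λ^18e^(−6λ), i.e. Gamma(shape=19, rate=6).
The mode of a Gamma(a, b) with a ≥ 1 (shape–rate) is (a−1)/b = 18/6 ≈ 3.000.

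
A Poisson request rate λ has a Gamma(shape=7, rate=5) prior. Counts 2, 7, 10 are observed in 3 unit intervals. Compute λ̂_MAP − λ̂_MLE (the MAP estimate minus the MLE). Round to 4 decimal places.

MAP − MLE = -3.2083

Σxᵢ = 19. Posterior is Gamma(26, 8); MAP = (26−1)/8 = 25/8 ≈ 3.12500.
MLE = x̄ = 19/3 ≈ 6.33333.
Difference = 25/8 − 19/3 = -77/24 ≈ -3.2083.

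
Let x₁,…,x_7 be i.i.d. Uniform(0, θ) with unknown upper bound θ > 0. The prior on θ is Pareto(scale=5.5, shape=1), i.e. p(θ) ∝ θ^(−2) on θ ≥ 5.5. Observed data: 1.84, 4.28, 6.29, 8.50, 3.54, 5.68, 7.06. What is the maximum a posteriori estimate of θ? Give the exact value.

θ̂_MAP = 8.50

The Uniform(0, θ) likelihood is θ^(−n) for θ ≥ max(xᵢ), zero otherwise. Here max(xᵢ) = 8.50.
Posterior ∝ θ^(−2) · θ^(−7) = θ^(−9) on θ ≥ max(5.5, 8.50) = 8.50.
This density is strictly decreasing in θ, so the posterior mode lies at the lower boundary of the support.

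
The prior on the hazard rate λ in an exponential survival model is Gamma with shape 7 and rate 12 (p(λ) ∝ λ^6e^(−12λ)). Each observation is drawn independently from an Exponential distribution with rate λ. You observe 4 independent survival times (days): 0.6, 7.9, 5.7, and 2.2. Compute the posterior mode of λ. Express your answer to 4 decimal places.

The Exponential(rate=λ) likelihood is ∝ λ^n e^(−λΣtᵢ). Here n = 4 and Σtᵢ = 0.6 + 7.9 + 5.7 + 2.2 = 16.4.
Posterior ∝ λ^6e^(−12λ) · λ^4e^(−16.4λ) = λ^10e^(−28.4λ), i.e. Gamma(11, 28.4).
Mode = (a−1)/b = 10/28.4 ≈ 0.3521.

λ̂_MAP = 0.3521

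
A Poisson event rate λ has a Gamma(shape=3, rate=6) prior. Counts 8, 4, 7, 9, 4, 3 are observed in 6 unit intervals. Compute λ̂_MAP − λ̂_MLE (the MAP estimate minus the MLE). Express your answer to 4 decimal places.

Σxᵢ = 35. Posterior is Gamma(38, 12); MAP = (38−1)/12 = 37/12 ≈ 3.08333.
MLE = x̄ = 35/6 ≈ 5.83333.
Difference = 37/12 − 35/6 = -11/4 ≈ -2.7500.

MAP − MLE = -2.7500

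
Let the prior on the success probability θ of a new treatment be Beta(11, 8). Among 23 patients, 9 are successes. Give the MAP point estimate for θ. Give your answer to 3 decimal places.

θ̂_MAP = 0.475

Prior: Beta(11, 8).
Data: 9 successes in 23 trials. The binomial likelihood contributes θ^9(1−θ)^14, so the posterior is Beta(11+9, 8+14) = Beta(20, 22).
For Beta(a, b) with a, b > 1 the mode is (a−1)/(a+b−2) = 19/40 ≈ 0.475.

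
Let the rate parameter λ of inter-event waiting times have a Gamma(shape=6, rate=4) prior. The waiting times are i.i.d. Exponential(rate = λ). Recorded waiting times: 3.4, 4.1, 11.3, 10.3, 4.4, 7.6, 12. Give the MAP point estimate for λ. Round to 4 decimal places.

The Exponential(rate=λ) likelihood is ∝ λ^n e^(−λΣtᵢ). Here n = 7 and Σtᵢ = 3.4 + 4.1 + 11.3 + 10.3 + 4.4 + 7.6 + 12 = 53.1.
Posterior ∝ λ^5e^(−4λ) · λ^7e^(−53.1λ) = λ^12e^(−57.1λ), i.e. Gamma(13, 57.1).
Mode = (a−1)/b = 12/57.1 ≈ 0.2102.

λ̂_MAP = 0.2102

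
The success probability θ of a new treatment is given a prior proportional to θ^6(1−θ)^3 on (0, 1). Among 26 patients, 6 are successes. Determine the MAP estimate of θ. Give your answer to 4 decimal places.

The prior density ∝ θ^6(1−θ)^3 is the kernel of Beta(7, 4).
Data: 6 successes in 26 trials. The binomial likelihood contributes θ^6(1−θ)^20, so the posterior is Beta(7+6, 4+20) = Beta(13, 24).
For Beta(a, b) with a, b > 1 the mode is (a−1)/(a+b−2) = 12/35 ≈ 0.3429.

θ̂_MAP = 0.3429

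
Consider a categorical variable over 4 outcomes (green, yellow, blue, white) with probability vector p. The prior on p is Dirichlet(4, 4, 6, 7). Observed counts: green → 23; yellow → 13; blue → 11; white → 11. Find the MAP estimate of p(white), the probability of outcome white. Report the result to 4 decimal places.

The posterior is Dirichlet(αᵢ + nᵢ) = Dirichlet(27, 17, 17, 18).
For a Dirichlet(a₁,…,a_K) with all aᵢ > 1, the mode has j-th component (aⱼ − 1)/(Σaᵢ − K).
Here Σaᵢ = 79 and K = 4, so p(white) = (18 − 1)/(79 − 4) = 17/75 ≈ 0.2267.

MAP estimate of p(white) = 0.2267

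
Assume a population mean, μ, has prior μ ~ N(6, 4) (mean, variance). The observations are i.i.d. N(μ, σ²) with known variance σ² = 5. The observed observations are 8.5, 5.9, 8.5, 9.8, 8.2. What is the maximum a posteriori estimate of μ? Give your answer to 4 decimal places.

μ̂_MAP = 7.7440

n = 5; x̄ = (8.5 + 5.9 + 8.5 + 9.8 + 8.2)/5 = 40.9/5 = 8.18.
For a Normal prior and Normal likelihood with known variance, the posterior is Normal; its mode equals its mean, the precision-weighted average.
Prior precision 1/σ₀² = 1/4 = 0.25; data precision n/σ² = 5/5 = 1.
μ̂ = (0.25·6 + 1·8.18) / (0.25 + 1) = 9.68/1.25 = 7.7440.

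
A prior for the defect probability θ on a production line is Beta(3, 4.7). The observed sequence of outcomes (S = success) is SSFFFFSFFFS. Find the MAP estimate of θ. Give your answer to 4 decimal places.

Prior: Beta(3, 4.7).
Data: 4 successes in 11 trials (from the sequence). The binomial likelihood contributes θ^4(1−θ)^7, so the posterior is Beta(3+4, 4.7+7) = Beta(7, 11.7).
For Beta(a, b) with a, b > 1 the mode is (a−1)/(a+b−2) = 6/16.7 ≈ 0.3593.

θ̂_MAP = 0.3593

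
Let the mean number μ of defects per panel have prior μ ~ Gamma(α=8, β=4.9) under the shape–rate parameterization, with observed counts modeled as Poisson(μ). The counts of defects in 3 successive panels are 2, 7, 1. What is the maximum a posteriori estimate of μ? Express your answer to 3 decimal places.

Σxᵢ = 2+7+1 = 10, with n = 3.
Posterior ∝ μ^7e^(−4.9μ) · μ^10e^(−3μ) = μ^17e^(−7.9μ), i.e. Gamma(shape=18, rate=7.9).
The mode of a Gamma(a, b) with a ≥ 1 (shape–rate) is (a−1)/b = 17/7.9 ≈ 2.152.

μ̂_MAP = 2.152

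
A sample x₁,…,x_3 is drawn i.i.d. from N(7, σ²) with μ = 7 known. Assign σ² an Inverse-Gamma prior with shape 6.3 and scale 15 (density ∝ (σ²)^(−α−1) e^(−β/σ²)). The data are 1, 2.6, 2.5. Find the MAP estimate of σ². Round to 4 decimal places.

σ̂²_MAP = 6.0006

Sum of squared deviations about the known mean: SS = (1−7)² + (2.6−7)² + (2.5−7)² = 75.61.
The Normal likelihood contributes (σ²)^(−n/2) exp(−SS/(2σ²)), so the posterior is Inverse-Gamma(α + n/2, β + SS/2) = Inverse-Gamma(7.8, 52.805).
The mode of Inverse-Gamma(a, b) is b/(a+1) = 52.805/8.8 ≈ 6.0006.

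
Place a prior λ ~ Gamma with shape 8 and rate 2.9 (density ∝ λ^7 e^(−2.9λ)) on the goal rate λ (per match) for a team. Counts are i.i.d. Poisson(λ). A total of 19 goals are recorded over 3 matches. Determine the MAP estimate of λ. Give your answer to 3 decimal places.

Σxᵢ = 19, n = 3.
Posterior ∝ λ^7e^(−2.9λ) · λ^19e^(−3λ) = λ^26e^(−5.9λ), i.e. Gamma(shape=27, rate=5.9).
The mode of a Gamma(a, b) with a ≥ 1 (shape–rate) is (a−1)/b = 26/5.9 ≈ 4.407.

λ̂_MAP = 4.407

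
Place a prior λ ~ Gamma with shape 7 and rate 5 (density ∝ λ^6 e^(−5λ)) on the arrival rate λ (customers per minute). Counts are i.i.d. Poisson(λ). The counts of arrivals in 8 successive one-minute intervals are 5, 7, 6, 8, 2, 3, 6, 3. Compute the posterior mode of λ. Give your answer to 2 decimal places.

λ̂_MAP = 3.54

Σxᵢ = 5+7+6+8+2+3+6+3 = 40, with n = 8.
Posterior ∝ λ^6e^(−5λ) · λ^40e^(−8λ) = λ^46e^(−13λ), i.e. Gamma(shape=47, rate=13).
The mode of a Gamma(a, b) with a ≥ 1 (shape–rate) is (a−1)/b = 46/13 ≈ 3.54.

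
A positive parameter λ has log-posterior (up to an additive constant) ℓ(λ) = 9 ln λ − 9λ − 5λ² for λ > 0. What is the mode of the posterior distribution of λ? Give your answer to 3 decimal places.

λ̂_MAP = 0.600

ℓ'(λ) = 9/λ − 9 − 10λ. Setting this to zero and multiplying by λ: 10λ² + 9λ − 9 = 0.
λ = (−9 + √(9² + 4·10·9)) / (2·10) = (−9 + √441) / 20 = (−9 + 21)/20 = 3/5.
ℓ''(λ) = −9/λ² − 10 < 0, confirming a maximum.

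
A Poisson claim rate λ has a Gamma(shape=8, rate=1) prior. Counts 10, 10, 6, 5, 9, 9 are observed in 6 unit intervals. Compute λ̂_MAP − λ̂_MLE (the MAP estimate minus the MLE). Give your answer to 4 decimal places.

Σxᵢ = 49. Posterior is Gamma(57, 7); MAP = (57−1)/7 = 56/7 ≈ 8.00000.
MLE = x̄ = 49/6 ≈ 8.16667.
Difference = 56/7 − 49/6 = -1/6 ≈ -0.1667.

MAP − MLE = -0.1667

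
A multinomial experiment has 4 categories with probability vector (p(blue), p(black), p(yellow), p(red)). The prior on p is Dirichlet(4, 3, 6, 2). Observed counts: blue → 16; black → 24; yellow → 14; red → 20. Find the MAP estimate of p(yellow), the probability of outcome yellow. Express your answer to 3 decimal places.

MAP estimate of p(yellow) = 0.224

The posterior is Dirichlet(αᵢ + nᵢ) = Dirichlet(20, 27, 20, 22).
For a Dirichlet(a₁,…,a_K) with all aᵢ > 1, the mode has j-th component (aⱼ − 1)/(Σaᵢ − K).
Here Σaᵢ = 89 and K = 4, so p(yellow) = (20 − 1)/(89 − 4) = 19/85 ≈ 0.224.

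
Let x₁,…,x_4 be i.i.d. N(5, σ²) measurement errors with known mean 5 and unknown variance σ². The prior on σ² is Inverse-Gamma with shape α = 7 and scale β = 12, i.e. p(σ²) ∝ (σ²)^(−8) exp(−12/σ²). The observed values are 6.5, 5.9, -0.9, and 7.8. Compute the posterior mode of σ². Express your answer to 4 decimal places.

Sum of squared deviations about the known mean: SS = (6.5−5)² + (5.9−5)² + (-0.9−5)² + (7.8−5)² = 45.71.
The Normal likelihood contributes (σ²)^(−n/2) exp(−SS/(2σ²)), so the posterior is Inverse-Gamma(α + n/2, β + SS/2) = Inverse-Gamma(9, 34.855).
The mode of Inverse-Gamma(a, b) is b/(a+1) = 34.855/10 ≈ 3.4855.

σ̂²_MAP = 3.4855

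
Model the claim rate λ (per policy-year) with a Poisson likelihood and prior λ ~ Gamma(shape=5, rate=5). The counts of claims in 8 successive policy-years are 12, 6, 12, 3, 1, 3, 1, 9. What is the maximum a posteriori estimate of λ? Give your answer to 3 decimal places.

λ̂_MAP = 3.923

Σxᵢ = 12+6+12+3+1+3+1+9 = 47, with n = 8.
Posterior ∝ λ^4e^(−5λ) · λ^47e^(−8λ) = λ^51e^(−13λ), i.e. Gamma(shape=52, rate=13).
The mode of a Gamma(a, b) with a ≥ 1 (shape–rate) is (a−1)/b = 51/13 ≈ 3.923.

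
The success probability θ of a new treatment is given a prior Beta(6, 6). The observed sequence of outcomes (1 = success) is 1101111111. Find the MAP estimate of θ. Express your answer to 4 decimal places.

θ̂_MAP = 0.7000

Prior: Beta(6, 6).
Data: 9 successes in 10 trials (from the sequence). The binomial likelihood contributes θ^9(1−θ)^1, so the posterior is Beta(6+9, 6+1) = Beta(15, 7).
For Beta(a, b) with a, b > 1 the mode is (a−1)/(a+b−2) = 14/20 ≈ 0.7000.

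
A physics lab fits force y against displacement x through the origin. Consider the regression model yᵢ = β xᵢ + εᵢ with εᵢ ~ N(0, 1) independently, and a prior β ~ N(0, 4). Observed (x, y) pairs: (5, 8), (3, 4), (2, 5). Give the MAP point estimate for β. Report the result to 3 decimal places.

β̂_MAP = 1.621

log p(β | y) = −Σ(yᵢ − βxᵢ)²/(2·1) − β²/(2·4) + const.
Setting the derivative to zero: Σxᵢ(yᵢ − βxᵢ)/1 − β/4 = 0, so β = Σxᵢyᵢ / (Σxᵢ² + σ²/τ²).
Σxᵢyᵢ = 5·8 + 3·4 + 2·5 = 62; Σxᵢ² = 38; σ²/τ² = 0.25.
β̂_MAP = 62 / (38 + 0.25) = 62/38.25 ≈ 1.621.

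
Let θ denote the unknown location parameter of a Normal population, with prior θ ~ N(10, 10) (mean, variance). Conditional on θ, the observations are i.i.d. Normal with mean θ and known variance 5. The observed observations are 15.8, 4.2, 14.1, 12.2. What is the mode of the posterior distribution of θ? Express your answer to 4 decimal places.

n = 4; x̄ = (15.8 + 4.2 + 14.1 + 12.2)/4 = 46.3/4 = 11.575.
For a Normal prior and Normal likelihood with known variance, the posterior is Normal; its mode equals its mean, the precision-weighted average.
Prior precision 1/σ₀² = 1/10 = 0.1; data precision n/σ² = 4/5 = 0.8.
θ̂ = (0.1·10 + 0.8·11.575) / (0.1 + 0.8) = 10.26/0.9 = 11.4000.

θ̂_MAP = 11.4000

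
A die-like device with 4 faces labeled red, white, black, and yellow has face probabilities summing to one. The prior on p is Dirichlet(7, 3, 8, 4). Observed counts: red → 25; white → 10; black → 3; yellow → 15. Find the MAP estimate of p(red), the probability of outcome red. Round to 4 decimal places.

MAP estimate of p(red) = 0.4366

The posterior is Dirichlet(αᵢ + nᵢ) = Dirichlet(32, 13, 11, 19).
For a Dirichlet(a₁,…,a_K) with all aᵢ > 1, the mode has j-th component (aⱼ − 1)/(Σaᵢ − K).
Here Σaᵢ = 75 and K = 4, so p(red) = (32 − 1)/(75 − 4) = 31/71 ≈ 0.4366.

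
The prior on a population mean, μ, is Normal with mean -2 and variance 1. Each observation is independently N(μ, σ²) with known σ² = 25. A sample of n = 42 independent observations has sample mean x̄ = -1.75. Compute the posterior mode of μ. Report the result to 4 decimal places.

n = 42, x̄ = -1.75.
For a Normal prior and Normal likelihood with known variance, the posterior is Normal; its mode equals its mean, the precision-weighted average.
Prior precision 1/σ₀² = 1/1 = 1; data precision n/σ² = 42/25 = 1.68.
μ̂ = (1·(-2) + 1.68·(-1.75)) / (1 + 1.68) = (-4.94)/2.68 = -247/134 ≈ -1.8433.

μ̂_MAP = -1.8433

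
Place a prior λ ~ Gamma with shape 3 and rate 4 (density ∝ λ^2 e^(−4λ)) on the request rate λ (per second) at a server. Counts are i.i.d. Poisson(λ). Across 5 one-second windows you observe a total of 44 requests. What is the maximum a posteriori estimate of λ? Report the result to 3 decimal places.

λ̂_MAP = 5.111

Σxᵢ = 44, n = 5.
Posterior ∝ λ^2e^(−4λ) · λ^44e^(−5λ) = λ^46e^(−9λ), i.e. Gamma(shape=47, rate=9).
The mode of a Gamma(a, b) with a ≥ 1 (shape–rate) is (a−1)/b = 46/9 ≈ 5.111.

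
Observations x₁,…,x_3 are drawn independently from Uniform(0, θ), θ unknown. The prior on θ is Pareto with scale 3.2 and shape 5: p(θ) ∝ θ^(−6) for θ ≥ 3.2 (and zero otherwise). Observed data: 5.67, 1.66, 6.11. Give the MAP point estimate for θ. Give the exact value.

θ̂_MAP = 6.11

The Uniform(0, θ) likelihood is θ^(−n) for θ ≥ max(xᵢ), zero otherwise. Here max(xᵢ) = 6.11.
Posterior ∝ θ^(−6) · θ^(−3) = θ^(−9) on θ ≥ max(3.2, 6.11) = 6.11.
This density is strictly decreasing in θ, so the posterior mode lies at the lower boundary of the support.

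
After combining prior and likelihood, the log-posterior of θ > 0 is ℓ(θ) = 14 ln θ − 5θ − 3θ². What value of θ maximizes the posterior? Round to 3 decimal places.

ℓ'(θ) = 14/θ − 5 − 6θ. Setting this to zero and multiplying by θ: 6θ² + 5θ − 14 = 0.
θ = (−5 + √(5² + 4·6·14)) / (2·6) = (−5 + √361) / 12 = (−5 + 19)/12 = 7/6.
ℓ''(θ) = −14/θ² − 6 < 0, confirming a maximum.

θ̂_MAP = 1.167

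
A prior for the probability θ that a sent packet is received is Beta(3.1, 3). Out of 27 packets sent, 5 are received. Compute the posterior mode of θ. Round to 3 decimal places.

Prior: Beta(3.1, 3).
Data: 5 successes in 27 trials. The binomial likelihood contributes θ^5(1−θ)^22, so the posterior is Beta(3.1+5, 3+22) = Beta(8.1, 25).
For Beta(a, b) with a, b > 1 the mode is (a−1)/(a+b−2) = 7.1/31.1 ≈ 0.228.

θ̂_MAP = 0.228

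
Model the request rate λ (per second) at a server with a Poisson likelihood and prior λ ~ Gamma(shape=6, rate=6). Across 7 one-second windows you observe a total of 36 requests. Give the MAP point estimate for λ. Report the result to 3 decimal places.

Σxᵢ = 36, n = 7.
Posterior ∝ λ^5e^(−6λ) · λ^36e^(−7λ) = λ^41e^(−13λ), i.e. Gamma(shape=42, rate=13).
The mode of a Gamma(a, b) with a ≥ 1 (shape–rate) is (a−1)/b = 41/13 ≈ 3.154.

λ̂_MAP = 3.154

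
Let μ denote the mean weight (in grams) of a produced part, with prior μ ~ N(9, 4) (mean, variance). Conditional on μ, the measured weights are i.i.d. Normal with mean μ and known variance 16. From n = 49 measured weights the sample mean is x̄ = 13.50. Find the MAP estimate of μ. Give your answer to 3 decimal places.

μ̂_MAP = 13.160

n = 49, x̄ = 13.50.
For a Normal prior and Normal likelihood with known variance, the posterior is Normal; its mode equals its mean, the precision-weighted average.
Prior precision 1/σ₀² = 1/4 = 0.25; data precision n/σ² = 49/16 = 3.0625.
μ̂ = (0.25·9 + 3.0625·13.5) / (0.25 + 3.0625) = 43.59375/3.3125 = 1395/106 ≈ 13.160.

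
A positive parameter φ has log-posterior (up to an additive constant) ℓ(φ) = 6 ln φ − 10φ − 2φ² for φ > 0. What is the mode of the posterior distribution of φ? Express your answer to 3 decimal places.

φ̂_MAP = 0.500

ℓ'(φ) = 6/φ − 10 − 4φ. Setting this to zero and multiplying by φ: 4φ² + 10φ − 6 = 0.
φ = (−10 + √(10² + 4·4·6)) / (2·4) = (−10 + √196) / 8 = (−10 + 14)/8 = 1/2.
ℓ''(φ) = −6/φ² − 4 < 0, confirming a maximum.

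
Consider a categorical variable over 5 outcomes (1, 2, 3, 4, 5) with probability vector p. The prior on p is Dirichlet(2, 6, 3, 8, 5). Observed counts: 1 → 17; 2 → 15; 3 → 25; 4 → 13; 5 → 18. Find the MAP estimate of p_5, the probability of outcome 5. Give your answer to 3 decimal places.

The posterior is Dirichlet(αᵢ + nᵢ) = Dirichlet(19, 21, 28, 21, 23).
For a Dirichlet(a₁,…,a_K) with all aᵢ > 1, the mode has j-th component (aⱼ − 1)/(Σaᵢ − K).
Here Σaᵢ = 112 and K = 5, so p_5 = (23 − 1)/(112 − 5) = 22/107 ≈ 0.206.

MAP estimate: 0.206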